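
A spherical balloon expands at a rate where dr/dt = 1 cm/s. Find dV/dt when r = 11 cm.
484π cm³/s

V = (4/3)πr³
dV/dt = dV/dr · dr/dt = 4πr² · 1
At r = 11: dV/dt = 484π cm³/s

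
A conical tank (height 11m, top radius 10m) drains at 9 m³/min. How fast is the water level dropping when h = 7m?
1089/(4900π) ≈ 0.07074 m/min

r/h = 10/11, so r = (10/11)h
V = (1/3)πr²h = (1/3)π((10/11)h)²h = (100/363)πh³
dV/dh = (100/121)πh²
dh/dt = (dV/dt)/(dV/dh) = -9/((100/121)π·7²) = -1089/(4900π) m/min
The level is dropping at 1089/(4900π) ≈ 0.07074 m/min.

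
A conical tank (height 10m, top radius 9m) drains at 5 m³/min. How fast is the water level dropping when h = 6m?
125/(729π) ≈ 0.05458 m/min

r/h = 9/10, so r = (9/10)h
V = (1/3)πr²h = (1/3)π((9/10)h)²h = (27/100)πh³
dV/dh = (81/100)πh²
dh/dt = (dV/dt)/(dV/dh) = -5/((81/100)π·6²) = -125/(729π) m/min
The level is dropping at 125/(729π) ≈ 0.05458 m/min.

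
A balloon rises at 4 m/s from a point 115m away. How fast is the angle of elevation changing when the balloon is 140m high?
0.014014 rad/s

tan(θ) = y/115
sec²(θ) · dθ/dt = (1/115) · dy/dt
dθ/dt = cos²(θ)/115 · 4 = 115/(115² + 140²) · 4
dθ/dt = 0.014014 rad/s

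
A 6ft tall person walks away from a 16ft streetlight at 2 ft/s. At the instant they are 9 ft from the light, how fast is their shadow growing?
6/5 ft/s

By similar triangles: 16/(x+s) = 6/s
Solving: s = 6x/10
ds/dt = 6/10 · dx/dt = 3/5 · 2 = 6/5 ft/s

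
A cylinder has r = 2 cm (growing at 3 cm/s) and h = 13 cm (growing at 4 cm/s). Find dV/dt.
172π cm³/s

V = πr²h
dV/dt = 2πrh·dr/dt + πr²·dh/dt
= 2π(2)(13)(3) + π(2)²(4)
= 172π cm³/s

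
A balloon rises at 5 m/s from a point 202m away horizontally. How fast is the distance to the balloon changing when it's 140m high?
350√15101/15101 ≈ 2.848 m/s

z² = 202² + y²
z = √(202² + 140²) = 2√15101
dz/dt = y/z · dy/dt = 140/(2√15101) · 5 = 350√15101/15101 ≈ 2.848 m/s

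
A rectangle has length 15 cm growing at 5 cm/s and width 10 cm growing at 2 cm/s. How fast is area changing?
80 cm²/s

A = lw
dA/dt = w·dl/dt + l·dw/dt = 10·5 + 15·2 = 80 cm²/s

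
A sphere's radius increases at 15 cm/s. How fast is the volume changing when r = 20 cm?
24000π cm³/s

V = (4/3)πr³
dV/dt = dV/dr · dr/dt = 4πr² · 15
At r = 20: dV/dt = 24000π cm³/s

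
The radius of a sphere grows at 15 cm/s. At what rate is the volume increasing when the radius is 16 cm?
15360π cm³/s

V = (4/3)πr³
dV/dt = dV/dr · dr/dt = 4πr² · 15
At r = 16: dV/dt = 15360π cm³/s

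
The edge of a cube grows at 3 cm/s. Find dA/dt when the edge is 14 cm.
504 cm²/s

A = 6s²
dA/dt = 12s · ds/dt = 12·14·3 = 504 cm²/s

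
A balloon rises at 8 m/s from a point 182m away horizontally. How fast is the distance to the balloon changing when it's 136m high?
544√12905/12905 ≈ 4.789 m/s

z² = 182² + y²
z = √(182² + 136²) = 2√12905
dz/dt = y/z · dy/dt = 136/(2√12905) · 8 = 544√12905/12905 ≈ 4.789 m/s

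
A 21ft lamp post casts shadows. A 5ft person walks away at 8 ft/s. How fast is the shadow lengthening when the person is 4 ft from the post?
5/2 ft/s

By similar triangles: 21/(x+s) = 5/s
Solving: s = 5x/16
ds/dt = 5/16 · dx/dt = 5/16 · 8 = 5/2 ft/s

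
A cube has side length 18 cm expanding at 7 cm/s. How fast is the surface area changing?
1512 cm²/s

A = 6s²
dA/dt = 12s · ds/dt = 12·18·7 = 1512 cm²/s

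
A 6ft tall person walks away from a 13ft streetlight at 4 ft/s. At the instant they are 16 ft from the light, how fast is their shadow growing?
24/7 ft/s

By similar triangles: 13/(x+s) = 6/s
Solving: s = 6x/7
ds/dt = 6/7 · dx/dt = 6/7 · 4 = 24/7 ft/s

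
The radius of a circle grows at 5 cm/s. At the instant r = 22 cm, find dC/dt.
10π cm/s

C = 2πr
dC/dt = 2π · dr/dt = 2π · 5 = 10π cm/s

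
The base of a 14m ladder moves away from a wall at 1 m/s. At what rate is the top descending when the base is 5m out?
5√19/57 ≈ 0.3824 m/s

x² + y² = 14²
2x·dx/dt + 2y·dy/dt = 0
dy/dt = -x/y · dx/dt = -5/(3√19) · 1 = -5√19/57 m/s
The top is descending at 5√19/57 ≈ 0.3824 m/s.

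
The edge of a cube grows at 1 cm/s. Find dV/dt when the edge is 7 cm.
147 cm³/s

V = s³
dV/dt = 3s² · ds/dt = 3·7²·1 = 147 cm³/s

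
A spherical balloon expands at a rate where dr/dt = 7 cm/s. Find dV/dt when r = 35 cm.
34300π cm³/s

V = (4/3)πr³
dV/dt = dV/dr · dr/dt = 4πr² · 7
At r = 35: dV/dt = 34300π cm³/s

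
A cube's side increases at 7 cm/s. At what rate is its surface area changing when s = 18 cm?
1512 cm²/s

A = 6s²
dA/dt = 12s · ds/dt = 12·18·7 = 1512 cm²/s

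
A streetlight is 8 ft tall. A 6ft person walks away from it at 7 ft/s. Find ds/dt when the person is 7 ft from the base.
21 ft/s

By similar triangles: 8/(x+s) = 6/s
Solving: s = 6x/2
ds/dt = 6/2 · dx/dt = 3 · 7 = 21 ft/s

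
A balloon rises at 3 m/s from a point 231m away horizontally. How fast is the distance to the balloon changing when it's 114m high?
114√7373/7373 ≈ 1.328 m/s

z² = 231² + y²
z = √(231² + 114²) = 3√7373
dz/dt = y/z · dy/dt = 114/(3√7373) · 3 = 114√7373/7373 ≈ 1.328 m/s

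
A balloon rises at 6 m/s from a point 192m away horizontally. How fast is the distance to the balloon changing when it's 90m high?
90√1249/1249 ≈ 2.547 m/s

z² = 192² + y²
z = √(192² + 90²) = 6√1249
dz/dt = y/z · dy/dt = 90/(6√1249) · 6 = 90√1249/1249 ≈ 2.547 m/s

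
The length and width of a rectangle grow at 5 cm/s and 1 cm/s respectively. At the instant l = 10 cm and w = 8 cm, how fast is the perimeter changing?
12 cm/s

P = 2(l + w)
dP/dt = 2(dl/dt + dw/dt) = 2(5 + 1) = 12 cm/s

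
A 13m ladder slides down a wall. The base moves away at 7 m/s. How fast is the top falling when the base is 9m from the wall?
63√22/44 ≈ 6.716 m/s

x² + y² = 13²
2x·dx/dt + 2y·dy/dt = 0
dy/dt = -x/y · dx/dt = -9/(2√22) · 7 = -63√22/44 m/s
The top is descending at 63√22/44 ≈ 6.716 m/s.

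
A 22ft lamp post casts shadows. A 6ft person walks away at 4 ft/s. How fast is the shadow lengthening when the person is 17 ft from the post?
3/2 ft/s

By similar triangles: 22/(x+s) = 6/s
Solving: s = 6x/16
ds/dt = 6/16 · dx/dt = 3/8 · 4 = 3/2 ft/s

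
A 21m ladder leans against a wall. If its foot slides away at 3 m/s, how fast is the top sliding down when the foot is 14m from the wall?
6√5/5 ≈ 2.683 m/s

x² + y² = 21²
2x·dx/dt + 2y·dy/dt = 0
dy/dt = -x/y · dx/dt = -14/(7√5) · 3 = -6√5/5 m/s
The top is descending at 6√5/5 ≈ 2.683 m/s.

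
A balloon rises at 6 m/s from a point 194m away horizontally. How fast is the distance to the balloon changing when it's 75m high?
450√43261/43261 ≈ 2.164 m/s

z² = 194² + y²
z = √(194² + 75²) = √43261
dz/dt = y/z · dy/dt = 75/√43261 · 6 = 450√43261/43261 ≈ 2.164 m/s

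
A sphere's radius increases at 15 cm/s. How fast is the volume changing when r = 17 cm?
17340π cm³/s

V = (4/3)πr³
dV/dt = dV/dr · dr/dt = 4πr² · 15
At r = 17: dV/dt = 17340π cm³/s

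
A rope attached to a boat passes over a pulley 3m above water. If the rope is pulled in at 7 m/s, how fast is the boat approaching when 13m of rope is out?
91√10/40 ≈ 7.194 m/s

rope² = x² + 3²
x = √(13² - 3²) = 4√10
dx/dt = (rope/x) · d(rope)/dt = (13/(4√10)) · (-7) = -91√10/40 m/s
The boat approaches at 91√10/40 ≈ 7.194 m/s.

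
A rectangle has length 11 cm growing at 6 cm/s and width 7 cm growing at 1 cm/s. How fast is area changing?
53 cm²/s

A = lw
dA/dt = w·dl/dt + l·dw/dt = 7·6 + 11·1 = 53 cm²/s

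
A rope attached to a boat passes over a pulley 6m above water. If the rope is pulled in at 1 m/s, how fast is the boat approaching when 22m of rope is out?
11√7/28 ≈ 1.039 m/s

rope² = x² + 6²
x = √(22² - 6²) = 8√7
dx/dt = (rope/x) · d(rope)/dt = (22/(8√7)) · (-1) = -11√7/28 m/s
The boat approaches at 11√7/28 ≈ 1.039 m/s.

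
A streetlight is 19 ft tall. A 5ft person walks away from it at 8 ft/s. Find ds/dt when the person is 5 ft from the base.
20/7 ft/s

By similar triangles: 19/(x+s) = 5/s
Solving: s = 5x/14
ds/dt = 5/14 · dx/dt = 5/14 · 8 = 20/7 ft/s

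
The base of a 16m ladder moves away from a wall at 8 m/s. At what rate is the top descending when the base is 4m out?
8√15/15 ≈ 2.066 m/s

x² + y² = 16²
2x·dx/dt + 2y·dy/dt = 0
dy/dt = -x/y · dx/dt = -4/(4√15) · 8 = -8√15/15 m/s
The top is descending at 8√15/15 ≈ 2.066 m/s.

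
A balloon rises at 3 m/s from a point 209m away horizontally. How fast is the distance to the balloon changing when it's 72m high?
216√48865/48865 ≈ 0.9771 m/s

z² = 209² + y²
z = √(209² + 72²) = √48865
dz/dt = y/z · dy/dt = 72/√48865 · 3 = 216√48865/48865 ≈ 0.9771 m/s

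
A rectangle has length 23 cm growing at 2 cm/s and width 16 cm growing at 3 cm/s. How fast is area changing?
101 cm²/s

A = lw
dA/dt = w·dl/dt + l·dw/dt = 16·2 + 23·3 = 101 cm²/s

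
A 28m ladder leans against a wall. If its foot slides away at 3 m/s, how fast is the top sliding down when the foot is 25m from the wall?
25√159/53 ≈ 5.948 m/s

x² + y² = 28²
2x·dx/dt + 2y·dy/dt = 0
dy/dt = -x/y · dx/dt = -25/√159 · 3 = -25√159/53 m/s
The top is descending at 25√159/53 ≈ 5.948 m/s.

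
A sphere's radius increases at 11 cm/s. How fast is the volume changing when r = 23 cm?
23276π cm³/s

V = (4/3)πr³
dV/dt = dV/dr · dr/dt = 4πr² · 11
At r = 23: dV/dt = 23276π cm³/s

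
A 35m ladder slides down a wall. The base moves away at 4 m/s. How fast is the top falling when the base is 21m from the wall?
3 m/s

x² + y² = 35²
2x·dx/dt + 2y·dy/dt = 0
dy/dt = -x/y · dx/dt = -21/28 · 4 = -3 m/s
The top is descending at 3 m/s.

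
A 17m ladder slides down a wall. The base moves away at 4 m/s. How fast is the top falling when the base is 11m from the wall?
11√42/21 ≈ 3.395 m/s

x² + y² = 17²
2x·dx/dt + 2y·dy/dt = 0
dy/dt = -x/y · dx/dt = -11/(2√42) · 4 = -11√42/21 m/s
The top is descending at 11√42/21 ≈ 3.395 m/s.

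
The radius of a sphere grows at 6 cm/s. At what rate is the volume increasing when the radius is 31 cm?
23064π cm³/s

V = (4/3)πr³
dV/dt = dV/dr · dr/dt = 4πr² · 6
At r = 31: dV/dt = 23064π cm³/s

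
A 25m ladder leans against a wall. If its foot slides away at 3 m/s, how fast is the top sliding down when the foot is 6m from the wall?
18√589/589 ≈ 0.7417 m/s

x² + y² = 25²
2x·dx/dt + 2y·dy/dt = 0
dy/dt = -x/y · dx/dt = -6/√589 · 3 = -18√589/589 m/s
The top is descending at 18√589/589 ≈ 0.7417 m/s.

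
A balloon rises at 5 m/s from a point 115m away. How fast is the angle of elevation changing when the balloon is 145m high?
0.016788 rad/s

tan(θ) = y/115
sec²(θ) · dθ/dt = (1/115) · dy/dt
dθ/dt = cos²(θ)/115 · 5 = 115/(115² + 145²) · 5
dθ/dt = 0.016788 rad/s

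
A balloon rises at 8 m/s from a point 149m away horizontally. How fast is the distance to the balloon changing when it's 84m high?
672√29257/29257 ≈ 3.929 m/s

z² = 149² + y²
z = √(149² + 84²) = √29257
dz/dt = y/z · dy/dt = 84/√29257 · 8 = 672√29257/29257 ≈ 3.929 m/s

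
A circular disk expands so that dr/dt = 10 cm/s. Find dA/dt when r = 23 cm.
460π cm²/s

A = πr²
dA/dt = 2πr · dr/dt = 2π(23)(10) = 460π cm²/s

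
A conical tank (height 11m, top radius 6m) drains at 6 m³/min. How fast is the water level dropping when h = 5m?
121/(150π) ≈ 0.2568 m/min

r/h = 6/11, so r = (6/11)h
V = (1/3)πr²h = (1/3)π((6/11)h)²h = (12/121)πh³
dV/dh = (36/121)πh²
dh/dt = (dV/dt)/(dV/dh) = -6/((36/121)π·5²) = -121/(150π) m/min
The level is dropping at 121/(150π) ≈ 0.2568 m/min.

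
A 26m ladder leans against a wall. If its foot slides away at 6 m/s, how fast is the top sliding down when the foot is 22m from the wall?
11√3/2 ≈ 9.526 m/s

x² + y² = 26²
2x·dx/dt + 2y·dy/dt = 0
dy/dt = -x/y · dx/dt = -22/(8√3) · 6 = -11√3/2 m/s
The top is descending at 11√3/2 ≈ 9.526 m/s.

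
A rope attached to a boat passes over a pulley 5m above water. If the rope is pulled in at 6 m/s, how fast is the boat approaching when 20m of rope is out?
8√15/5 ≈ 6.197 m/s

rope² = x² + 5²
x = √(20² - 5²) = 5√15
dx/dt = (rope/x) · d(rope)/dt = (20/(5√15)) · (-6) = -8√15/5 m/s
The boat approaches at 8√15/5 ≈ 6.197 m/s.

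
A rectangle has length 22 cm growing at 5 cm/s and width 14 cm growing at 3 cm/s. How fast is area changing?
136 cm²/s

A = lw
dA/dt = w·dl/dt + l·dw/dt = 14·5 + 22·3 = 136 cm²/s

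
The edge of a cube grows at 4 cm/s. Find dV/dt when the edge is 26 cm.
8112 cm³/s

V = s³
dV/dt = 3s² · ds/dt = 3·26²·4 = 8112 cm³/s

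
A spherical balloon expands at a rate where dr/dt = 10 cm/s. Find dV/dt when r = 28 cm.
31360π cm³/s

V = (4/3)πr³
dV/dt = dV/dr · dr/dt = 4πr² · 10
At r = 28: dV/dt = 31360π cm³/s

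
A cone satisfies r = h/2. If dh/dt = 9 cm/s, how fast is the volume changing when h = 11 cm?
1089π/4 cm³/s

V = (1/3)π(h/2)²h = πh³/12
dV/dt = πh²/4 · 9
At h = 11: dV/dt = 1089π/4 cm³/s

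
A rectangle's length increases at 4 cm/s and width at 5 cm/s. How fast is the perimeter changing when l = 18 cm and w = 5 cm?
18 cm/s

P = 2(l + w)
dP/dt = 2(dl/dt + dw/dt) = 2(4 + 5) = 18 cm/s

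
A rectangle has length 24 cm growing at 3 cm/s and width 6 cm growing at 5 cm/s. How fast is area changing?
138 cm²/s

A = lw
dA/dt = w·dl/dt + l·dw/dt = 6·3 + 24·5 = 138 cm²/s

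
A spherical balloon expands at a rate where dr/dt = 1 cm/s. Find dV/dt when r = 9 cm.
324π cm³/s

V = (4/3)πr³
dV/dt = dV/dr · dr/dt = 4πr² · 1
At r = 9: dV/dt = 324π cm³/s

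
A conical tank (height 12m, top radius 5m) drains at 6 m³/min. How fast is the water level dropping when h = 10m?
216/(625π) ≈ 0.11 m/min

r/h = 5/12, so r = (5/12)h
V = (1/3)πr²h = (1/3)π((5/12)h)²h = (25/432)πh³
dV/dh = (25/144)πh²
dh/dt = (dV/dt)/(dV/dh) = -6/((25/144)π·10²) = -216/(625π) m/min
The level is dropping at 216/(625π) ≈ 0.11 m/min.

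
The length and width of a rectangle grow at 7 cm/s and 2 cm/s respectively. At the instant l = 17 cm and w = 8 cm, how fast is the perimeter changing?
18 cm/s

P = 2(l + w)
dP/dt = 2(dl/dt + dw/dt) = 2(7 + 2) = 18 cm/s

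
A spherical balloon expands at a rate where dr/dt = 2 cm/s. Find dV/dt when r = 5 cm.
200π cm³/s

V = (4/3)πr³
dV/dt = dV/dr · dr/dt = 4πr² · 2
At r = 5: dV/dt = 200π cm³/s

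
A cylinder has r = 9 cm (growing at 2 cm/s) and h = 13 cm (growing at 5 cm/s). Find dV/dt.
873π cm³/s

V = πr²h
dV/dt = 2πrh·dr/dt + πr²·dh/dt
= 2π(9)(13)(2) + π(9)²(5)
= 873π cm³/s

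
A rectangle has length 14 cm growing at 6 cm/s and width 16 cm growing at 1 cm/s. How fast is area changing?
110 cm²/s

A = lw
dA/dt = w·dl/dt + l·dw/dt = 16·6 + 14·1 = 110 cm²/s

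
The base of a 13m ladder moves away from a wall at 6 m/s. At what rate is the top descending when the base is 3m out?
9√10/20 ≈ 1.423 m/s

x² + y² = 13²
2x·dx/dt + 2y·dy/dt = 0
dy/dt = -x/y · dx/dt = -3/(4√10) · 6 = -9√10/20 m/s
The top is descending at 9√10/20 ≈ 1.423 m/s.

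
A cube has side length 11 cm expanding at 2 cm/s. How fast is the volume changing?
726 cm³/s

V = s³
dV/dt = 3s² · ds/dt = 3·11²·2 = 726 cm³/s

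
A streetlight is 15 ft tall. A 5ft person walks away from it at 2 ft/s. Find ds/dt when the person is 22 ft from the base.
1 ft/s

By similar triangles: 15/(x+s) = 5/s
Solving: s = 5x/10
ds/dt = 5/10 · dx/dt = 1/2 · 2 = 1 ft/s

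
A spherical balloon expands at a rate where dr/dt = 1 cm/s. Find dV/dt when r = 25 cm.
2500π cm³/s

V = (4/3)πr³
dV/dt = dV/dr · dr/dt = 4πr² · 1
At r = 25: dV/dt = 2500π cm³/s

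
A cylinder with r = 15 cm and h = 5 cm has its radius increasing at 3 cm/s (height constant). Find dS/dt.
210π cm²/s

S = 2πrh + 2πr² (lateral + bases)
dS/dt = (2πh + 4πr)·dr/dt = (2π·5 + 4π·15)·3
= 210π cm²/s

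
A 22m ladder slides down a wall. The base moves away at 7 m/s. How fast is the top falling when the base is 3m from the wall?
21√19/95 ≈ 0.9635 m/s

x² + y² = 22²
2x·dx/dt + 2y·dy/dt = 0
dy/dt = -x/y · dx/dt = -3/(5√19) · 7 = -21√19/95 m/s
The top is descending at 21√19/95 ≈ 0.9635 m/s.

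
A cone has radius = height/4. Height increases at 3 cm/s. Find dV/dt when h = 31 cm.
2883π/16 cm³/s

V = (1/3)π(h/4)²h = πh³/48
dV/dt = πh²/16 · 3
At h = 31: dV/dt = 2883π/16 cm³/s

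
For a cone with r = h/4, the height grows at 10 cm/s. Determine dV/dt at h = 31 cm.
4805π/8 cm³/s

V = (1/3)π(h/4)²h = πh³/48
dV/dt = πh²/16 · 10
At h = 31: dV/dt = 4805π/8 cm³/s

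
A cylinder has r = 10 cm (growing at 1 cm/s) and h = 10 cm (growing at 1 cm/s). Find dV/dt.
300π cm³/s

V = πr²h
dV/dt = 2πrh·dr/dt + πr²·dh/dt
= 2π(10)(10)(1) + π(10)²(1)
= 300π cm³/s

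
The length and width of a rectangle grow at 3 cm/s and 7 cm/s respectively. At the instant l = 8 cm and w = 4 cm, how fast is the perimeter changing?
20 cm/s

P = 2(l + w)
dP/dt = 2(dl/dt + dw/dt) = 2(3 + 7) = 20 cm/s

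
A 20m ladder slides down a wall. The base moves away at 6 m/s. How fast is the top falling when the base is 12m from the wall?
9/2 = 4.5 m/s

x² + y² = 20²
2x·dx/dt + 2y·dy/dt = 0
dy/dt = -x/y · dx/dt = -12/16 · 6 = -9/2 m/s
The top is descending at 9/2 = 4.5 m/s.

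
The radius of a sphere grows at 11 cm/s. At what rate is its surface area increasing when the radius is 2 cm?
176π cm²/s

S = 4πr²
dS/dt = dS/dr · dr/dt = 8πr · 11
At r = 2: dS/dt = 176π cm²/s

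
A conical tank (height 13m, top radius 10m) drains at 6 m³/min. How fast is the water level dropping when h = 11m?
507/(6050π) ≈ 0.02667 m/min

r/h = 10/13, so r = (10/13)h
V = (1/3)πr²h = (1/3)π((10/13)h)²h = (100/507)πh³
dV/dh = (100/169)πh²
dh/dt = (dV/dt)/(dV/dh) = -6/((100/169)π·11²) = -507/(6050π) m/min
The level is dropping at 507/(6050π) ≈ 0.02667 m/min.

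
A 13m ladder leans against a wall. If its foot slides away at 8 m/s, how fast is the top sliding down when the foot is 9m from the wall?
18√22/11 ≈ 7.675 m/s

x² + y² = 13²
2x·dx/dt + 2y·dy/dt = 0
dy/dt = -x/y · dx/dt = -9/(2√22) · 8 = -18√22/11 m/s
The top is descending at 18√22/11 ≈ 7.675 m/s.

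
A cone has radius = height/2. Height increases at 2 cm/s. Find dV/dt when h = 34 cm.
578π cm³/s

V = (1/3)π(h/2)²h = πh³/12
dV/dt = πh²/4 · 2
At h = 34: dV/dt = 578π cm³/s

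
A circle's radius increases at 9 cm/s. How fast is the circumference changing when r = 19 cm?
18π cm/s

C = 2πr
dC/dt = 2π · dr/dt = 2π · 9 = 18π cm/s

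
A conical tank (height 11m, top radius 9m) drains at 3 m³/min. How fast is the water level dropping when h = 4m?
121/(432π) ≈ 0.08916 m/min

r/h = 9/11, so r = (9/11)h
V = (1/3)πr²h = (1/3)π((9/11)h)²h = (27/121)πh³
dV/dh = (81/121)πh²
dh/dt = (dV/dt)/(dV/dh) = -3/((81/121)π·4²) = -121/(432π) m/min
The level is dropping at 121/(432π) ≈ 0.08916 m/min.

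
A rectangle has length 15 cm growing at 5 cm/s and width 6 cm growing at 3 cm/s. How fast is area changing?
75 cm²/s

A = lw
dA/dt = w·dl/dt + l·dw/dt = 6·5 + 15·3 = 75 cm²/s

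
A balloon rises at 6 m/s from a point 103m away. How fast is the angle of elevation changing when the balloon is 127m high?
0.023113 rad/s

tan(θ) = y/103
sec²(θ) · dθ/dt = (1/103) · dy/dt
dθ/dt = cos²(θ)/103 · 6 = 103/(103² + 127²) · 6
dθ/dt = 0.023113 rad/s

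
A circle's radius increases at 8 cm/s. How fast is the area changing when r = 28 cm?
448π cm²/s

A = πr²
dA/dt = 2πr · dr/dt = 2π(28)(8) = 448π cm²/s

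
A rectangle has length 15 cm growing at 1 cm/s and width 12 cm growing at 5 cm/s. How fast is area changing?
87 cm²/s

A = lw
dA/dt = w·dl/dt + l·dw/dt = 12·1 + 15·5 = 87 cm²/s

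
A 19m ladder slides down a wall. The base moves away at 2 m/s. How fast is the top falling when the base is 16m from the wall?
32√105/105 ≈ 3.123 m/s

x² + y² = 19²
2x·dx/dt + 2y·dy/dt = 0
dy/dt = -x/y · dx/dt = -16/√105 · 2 = -32√105/105 m/s
The top is descending at 32√105/105 ≈ 3.123 m/s.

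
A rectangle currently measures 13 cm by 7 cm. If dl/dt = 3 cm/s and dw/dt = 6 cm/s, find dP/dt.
18 cm/s

P = 2(l + w)
dP/dt = 2(dl/dt + dw/dt) = 2(3 + 6) = 18 cm/s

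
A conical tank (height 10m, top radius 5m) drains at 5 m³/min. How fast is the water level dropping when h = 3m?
20/(9π) ≈ 0.7074 m/min

r/h = 5/10, so r = (1/2)h
V = (1/3)πr²h = (1/3)π((1/2)h)²h = (1/12)πh³
dV/dh = (1/4)πh²
dh/dt = (dV/dt)/(dV/dh) = -5/((1/4)π·3²) = -20/(9π) m/min
The level is dropping at 20/(9π) ≈ 0.7074 m/min.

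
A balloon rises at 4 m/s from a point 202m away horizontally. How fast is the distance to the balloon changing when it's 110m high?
110√13226/6613 ≈ 1.913 m/s

z² = 202² + y²
z = √(202² + 110²) = 2√13226
dz/dt = y/z · dy/dt = 110/(2√13226) · 4 = 110√13226/6613 ≈ 1.913 m/s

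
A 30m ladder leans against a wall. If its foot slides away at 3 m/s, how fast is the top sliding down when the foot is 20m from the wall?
6√5/5 ≈ 2.683 m/s

x² + y² = 30²
2x·dx/dt + 2y·dy/dt = 0
dy/dt = -x/y · dx/dt = -20/(10√5) · 3 = -6√5/5 m/s
The top is descending at 6√5/5 ≈ 2.683 m/s.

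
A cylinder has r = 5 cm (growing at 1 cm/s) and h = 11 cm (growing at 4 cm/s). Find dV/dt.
210π cm³/s

V = πr²h
dV/dt = 2πrh·dr/dt + πr²·dh/dt
= 2π(5)(11)(1) + π(5)²(4)
= 210π cm³/s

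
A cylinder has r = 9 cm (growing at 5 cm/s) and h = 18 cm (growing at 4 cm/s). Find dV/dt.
1944π cm³/s

V = πr²h
dV/dt = 2πrh·dr/dt + πr²·dh/dt
= 2π(9)(18)(5) + π(9)²(4)
= 1944π cm³/s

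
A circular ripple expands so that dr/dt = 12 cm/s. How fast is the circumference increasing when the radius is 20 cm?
24π cm/s

C = 2πr
dC/dt = 2π · dr/dt = 2π · 12 = 24π cm/s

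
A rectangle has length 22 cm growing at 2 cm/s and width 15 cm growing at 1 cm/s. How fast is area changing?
52 cm²/s

A = lw
dA/dt = w·dl/dt + l·dw/dt = 15·2 + 22·1 = 52 cm²/s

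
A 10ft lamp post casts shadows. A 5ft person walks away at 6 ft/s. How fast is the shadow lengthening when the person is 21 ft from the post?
6 ft/s

By similar triangles: 10/(x+s) = 5/s
Solving: s = 5x/5
ds/dt = 5/5 · dx/dt = 1 · 6 = 6 ft/s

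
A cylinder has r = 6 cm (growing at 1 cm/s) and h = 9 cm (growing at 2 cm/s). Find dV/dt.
180π cm³/s

V = πr²h
dV/dt = 2πrh·dr/dt + πr²·dh/dt
= 2π(6)(9)(1) + π(6)²(2)
= 180π cm³/s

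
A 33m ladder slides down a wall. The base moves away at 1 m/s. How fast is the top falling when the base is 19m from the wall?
19√182/364 ≈ 0.7042 m/s

x² + y² = 33²
2x·dx/dt + 2y·dy/dt = 0
dy/dt = -x/y · dx/dt = -19/(2√182) · 1 = -19√182/364 m/s
The top is descending at 19√182/364 ≈ 0.7042 m/s.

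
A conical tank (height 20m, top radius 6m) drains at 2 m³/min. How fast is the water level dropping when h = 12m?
25/(162π) ≈ 0.04912 m/min

r/h = 6/20, so r = (3/10)h
V = (1/3)πr²h = (1/3)π((3/10)h)²h = (3/100)πh³
dV/dh = (9/100)πh²
dh/dt = (dV/dt)/(dV/dh) = -2/((9/100)π·12²) = -25/(162π) m/min
The level is dropping at 25/(162π) ≈ 0.04912 m/min.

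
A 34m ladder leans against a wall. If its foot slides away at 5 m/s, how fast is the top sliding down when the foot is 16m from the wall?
8/3 ≈ 2.667 m/s

x² + y² = 34²
2x·dx/dt + 2y·dy/dt = 0
dy/dt = -x/y · dx/dt = -16/30 · 5 = -8/3 m/s
The top is descending at 8/3 ≈ 2.667 m/s.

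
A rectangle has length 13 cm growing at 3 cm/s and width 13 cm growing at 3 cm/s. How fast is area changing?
78 cm²/s

A = lw
dA/dt = w·dl/dt + l·dw/dt = 13·3 + 13·3 = 78 cm²/s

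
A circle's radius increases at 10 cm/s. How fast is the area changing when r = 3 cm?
60π cm²/s

A = πr²
dA/dt = 2πr · dr/dt = 2π(3)(10) = 60π cm²/s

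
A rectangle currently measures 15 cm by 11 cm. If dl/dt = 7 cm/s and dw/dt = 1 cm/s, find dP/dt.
16 cm/s

P = 2(l + w)
dP/dt = 2(dl/dt + dw/dt) = 2(7 + 1) = 16 cm/s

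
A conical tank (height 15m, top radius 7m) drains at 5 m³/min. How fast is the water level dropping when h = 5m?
45/(49π) ≈ 0.2923 m/min

r/h = 7/15, so r = (7/15)h
V = (1/3)πr²h = (1/3)π((7/15)h)²h = (49/675)πh³
dV/dh = (49/225)πh²
dh/dt = (dV/dt)/(dV/dh) = -5/((49/225)π·5²) = -45/(49π) m/min
The level is dropping at 45/(49π) ≈ 0.2923 m/min.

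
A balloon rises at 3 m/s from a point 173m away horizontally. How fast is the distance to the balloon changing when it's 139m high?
417√1970/9850 ≈ 1.879 m/s

z² = 173² + y²
z = √(173² + 139²) = 5√1970
dz/dt = y/z · dy/dt = 139/(5√1970) · 3 = 417√1970/9850 ≈ 1.879 m/s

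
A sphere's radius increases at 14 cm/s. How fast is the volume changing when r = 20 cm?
22400π cm³/s

V = (4/3)πr³
dV/dt = dV/dr · dr/dt = 4πr² · 14
At r = 20: dV/dt = 22400π cm³/s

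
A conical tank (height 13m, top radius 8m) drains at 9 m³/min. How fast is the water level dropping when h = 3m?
169/(64π) ≈ 0.8405 m/min

r/h = 8/13, so r = (8/13)h
V = (1/3)πr²h = (1/3)π((8/13)h)²h = (64/507)πh³
dV/dh = (64/169)πh²
dh/dt = (dV/dt)/(dV/dh) = -9/((64/169)π·3²) = -169/(64π) m/min
The level is dropping at 169/(64π) ≈ 0.8405 m/min.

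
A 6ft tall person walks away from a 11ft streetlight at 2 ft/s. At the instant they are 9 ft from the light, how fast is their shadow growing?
12/5 ft/s

By similar triangles: 11/(x+s) = 6/s
Solving: s = 6x/5
ds/dt = 6/5 · dx/dt = 6/5 · 2 = 12/5 ft/s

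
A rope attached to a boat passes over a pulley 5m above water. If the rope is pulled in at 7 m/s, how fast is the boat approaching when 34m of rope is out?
238√1131/1131 ≈ 7.077 m/s

rope² = x² + 5²
x = √(34² - 5²) = √1131
dx/dt = (rope/x) · d(rope)/dt = (34/√1131) · (-7) = -238√1131/1131 m/s
The boat approaches at 238√1131/1131 ≈ 7.077 m/s.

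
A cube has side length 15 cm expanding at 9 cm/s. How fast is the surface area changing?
1620 cm²/s

A = 6s²
dA/dt = 12s · ds/dt = 12·15·9 = 1620 cm²/s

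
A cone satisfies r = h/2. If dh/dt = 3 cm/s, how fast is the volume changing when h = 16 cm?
192π cm³/s

V = (1/3)π(h/2)²h = πh³/12
dV/dt = πh²/4 · 3
At h = 16: dV/dt = 192π cm³/s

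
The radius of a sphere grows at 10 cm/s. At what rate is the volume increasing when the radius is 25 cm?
25000π cm³/s

V = (4/3)πr³
dV/dt = dV/dr · dr/dt = 4πr² · 10
At r = 25: dV/dt = 25000π cm³/s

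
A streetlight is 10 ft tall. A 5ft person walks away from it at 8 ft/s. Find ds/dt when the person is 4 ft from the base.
8 ft/s

By similar triangles: 10/(x+s) = 5/s
Solving: s = 5x/5
ds/dt = 5/5 · dx/dt = 1 · 8 = 8 ft/s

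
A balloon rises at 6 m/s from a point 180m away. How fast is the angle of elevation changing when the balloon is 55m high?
0.030487 rad/s

tan(θ) = y/180
sec²(θ) · dθ/dt = (1/180) · dy/dt
dθ/dt = cos²(θ)/180 · 6 = 180/(180² + 55²) · 6
dθ/dt = 0.030487 rad/s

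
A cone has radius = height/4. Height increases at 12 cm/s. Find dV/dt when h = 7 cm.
147π/4 cm³/s

V = (1/3)π(h/4)²h = πh³/48
dV/dt = πh²/16 · 12
At h = 7: dV/dt = 147π/4 cm³/s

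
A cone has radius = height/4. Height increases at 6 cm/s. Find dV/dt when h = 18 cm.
243π/2 cm³/s

V = (1/3)π(h/4)²h = πh³/48
dV/dt = πh²/16 · 6
At h = 18: dV/dt = 243π/2 cm³/s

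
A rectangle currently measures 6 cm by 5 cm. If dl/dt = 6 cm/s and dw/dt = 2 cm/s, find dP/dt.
16 cm/s

P = 2(l + w)
dP/dt = 2(dl/dt + dw/dt) = 2(6 + 2) = 16 cm/s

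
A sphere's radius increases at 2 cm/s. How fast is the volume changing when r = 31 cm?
7688π cm³/s

V = (4/3)πr³
dV/dt = dV/dr · dr/dt = 4πr² · 2
At r = 31: dV/dt = 7688π cm³/s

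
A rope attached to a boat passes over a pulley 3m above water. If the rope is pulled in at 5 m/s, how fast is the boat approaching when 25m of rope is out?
125√154/308 ≈ 5.036 m/s

rope² = x² + 3²
x = √(25² - 3²) = 2√154
dx/dt = (rope/x) · d(rope)/dt = (25/(2√154)) · (-5) = -125√154/308 m/s
The boat approaches at 125√154/308 ≈ 5.036 m/s.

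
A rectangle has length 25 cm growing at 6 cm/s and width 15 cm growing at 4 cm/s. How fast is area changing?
190 cm²/s

A = lw
dA/dt = w·dl/dt + l·dw/dt = 15·6 + 25·4 = 190 cm²/s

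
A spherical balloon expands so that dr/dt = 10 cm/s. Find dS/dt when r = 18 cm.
1440π cm²/s

S = 4πr²
dS/dt = dS/dr · dr/dt = 8πr · 10
At r = 18: dS/dt = 1440π cm²/s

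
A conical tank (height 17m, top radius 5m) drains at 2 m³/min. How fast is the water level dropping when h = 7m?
578/(1225π) ≈ 0.1502 m/min

r/h = 5/17, so r = (5/17)h
V = (1/3)πr²h = (1/3)π((5/17)h)²h = (25/867)πh³
dV/dh = (25/289)πh²
dh/dt = (dV/dt)/(dV/dh) = -2/((25/289)π·7²) = -578/(1225π) m/min
The level is dropping at 578/(1225π) ≈ 0.1502 m/min.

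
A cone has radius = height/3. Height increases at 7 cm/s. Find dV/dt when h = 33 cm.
847π cm³/s

V = (1/3)π(h/3)²h = πh³/27
dV/dt = πh²/9 · 7
At h = 33: dV/dt = 847π cm³/s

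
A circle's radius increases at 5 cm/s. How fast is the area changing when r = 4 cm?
40π cm²/s

A = πr²
dA/dt = 2πr · dr/dt = 2π(4)(5) = 40π cm²/s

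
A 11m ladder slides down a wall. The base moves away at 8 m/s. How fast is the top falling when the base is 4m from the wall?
32√105/105 ≈ 3.123 m/s

x² + y² = 11²
2x·dx/dt + 2y·dy/dt = 0
dy/dt = -x/y · dx/dt = -4/√105 · 8 = -32√105/105 m/s
The top is descending at 32√105/105 ≈ 3.123 m/s.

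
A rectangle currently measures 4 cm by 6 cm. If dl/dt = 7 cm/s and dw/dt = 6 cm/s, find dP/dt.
26 cm/s

P = 2(l + w)
dP/dt = 2(dl/dt + dw/dt) = 2(7 + 6) = 26 cm/s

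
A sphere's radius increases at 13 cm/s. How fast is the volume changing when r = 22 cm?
25168π cm³/s

V = (4/3)πr³
dV/dt = dV/dr · dr/dt = 4πr² · 13
At r = 22: dV/dt = 25168π cm³/s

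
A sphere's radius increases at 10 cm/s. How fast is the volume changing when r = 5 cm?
1000π cm³/s

V = (4/3)πr³
dV/dt = dV/dr · dr/dt = 4πr² · 10
At r = 5: dV/dt = 1000π cm³/s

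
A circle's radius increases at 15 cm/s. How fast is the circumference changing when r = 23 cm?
30π cm/s

C = 2πr
dC/dt = 2π · dr/dt = 2π · 15 = 30π cm/s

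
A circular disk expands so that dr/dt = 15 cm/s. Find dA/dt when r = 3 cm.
90π cm²/s

A = πr²
dA/dt = 2πr · dr/dt = 2π(3)(15) = 90π cm²/s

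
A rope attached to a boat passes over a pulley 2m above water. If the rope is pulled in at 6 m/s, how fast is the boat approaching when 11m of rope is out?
22√13/13 ≈ 6.102 m/s

rope² = x² + 2²
x = √(11² - 2²) = 3√13
dx/dt = (rope/x) · d(rope)/dt = (11/(3√13)) · (-6) = -22√13/13 m/s
The boat approaches at 22√13/13 ≈ 6.102 m/s.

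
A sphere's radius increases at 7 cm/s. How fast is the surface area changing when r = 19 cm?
1064π cm²/s

S = 4πr²
dS/dt = dS/dr · dr/dt = 8πr · 7
At r = 19: dS/dt = 1064π cm²/s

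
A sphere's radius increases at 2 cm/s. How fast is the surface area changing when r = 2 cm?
32π cm²/s

S = 4πr²
dS/dt = dS/dr · dr/dt = 8πr · 2
At r = 2: dS/dt = 32π cm²/s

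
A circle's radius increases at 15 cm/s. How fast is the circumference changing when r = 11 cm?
30π cm/s

C = 2πr
dC/dt = 2π · dr/dt = 2π · 15 = 30π cm/s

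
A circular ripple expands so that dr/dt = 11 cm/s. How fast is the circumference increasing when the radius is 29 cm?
22π cm/s

C = 2πr
dC/dt = 2π · dr/dt = 2π · 11 = 22π cm/s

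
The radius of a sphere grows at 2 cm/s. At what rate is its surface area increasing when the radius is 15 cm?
240π cm²/s

S = 4πr²
dS/dt = dS/dr · dr/dt = 8πr · 2
At r = 15: dS/dt = 240π cm²/s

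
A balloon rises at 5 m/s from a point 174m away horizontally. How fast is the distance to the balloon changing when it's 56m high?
140√8353/8353 ≈ 1.532 m/s

z² = 174² + y²
z = √(174² + 56²) = 2√8353
dz/dt = y/z · dy/dt = 56/(2√8353) · 5 = 140√8353/8353 ≈ 1.532 m/s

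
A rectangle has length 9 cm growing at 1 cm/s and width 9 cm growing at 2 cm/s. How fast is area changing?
27 cm²/s

A = lw
dA/dt = w·dl/dt + l·dw/dt = 9·1 + 9·2 = 27 cm²/s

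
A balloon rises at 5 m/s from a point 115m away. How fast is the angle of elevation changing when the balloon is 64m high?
0.033197 rad/s

tan(θ) = y/115
sec²(θ) · dθ/dt = (1/115) · dy/dt
dθ/dt = cos²(θ)/115 · 5 = 115/(115² + 64²) · 5
dθ/dt = 0.033197 rad/s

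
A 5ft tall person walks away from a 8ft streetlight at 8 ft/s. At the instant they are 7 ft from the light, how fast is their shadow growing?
40/3 ft/s

By similar triangles: 8/(x+s) = 5/s
Solving: s = 5x/3
ds/dt = 5/3 · dx/dt = 5/3 · 8 = 40/3 ft/s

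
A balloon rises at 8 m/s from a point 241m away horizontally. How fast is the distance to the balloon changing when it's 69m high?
276√62842/31421 ≈ 2.202 m/s

z² = 241² + y²
z = √(241² + 69²) = √62842
dz/dt = y/z · dy/dt = 69/√62842 · 8 = 276√62842/31421 ≈ 2.202 m/s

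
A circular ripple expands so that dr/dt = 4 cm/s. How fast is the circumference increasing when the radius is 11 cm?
8π cm/s

C = 2πr
dC/dt = 2π · dr/dt = 2π · 4 = 8π cm/s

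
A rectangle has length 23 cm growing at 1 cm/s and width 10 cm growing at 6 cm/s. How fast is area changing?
148 cm²/s

A = lw
dA/dt = w·dl/dt + l·dw/dt = 10·1 + 23·6 = 148 cm²/s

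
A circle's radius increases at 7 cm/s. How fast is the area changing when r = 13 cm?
182π cm²/s

A = πr²
dA/dt = 2πr · dr/dt = 2π(13)(7) = 182π cm²/s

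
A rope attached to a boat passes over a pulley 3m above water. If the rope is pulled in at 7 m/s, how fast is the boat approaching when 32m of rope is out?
32√1015/145 ≈ 7.031 m/s

rope² = x² + 3²
x = √(32² - 3²) = √1015
dx/dt = (rope/x) · d(rope)/dt = (32/√1015) · (-7) = -32√1015/145 m/s
The boat approaches at 32√1015/145 ≈ 7.031 m/s.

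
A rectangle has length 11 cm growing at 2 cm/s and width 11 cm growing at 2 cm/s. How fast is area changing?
44 cm²/s

A = lw
dA/dt = w·dl/dt + l·dw/dt = 11·2 + 11·2 = 44 cm²/s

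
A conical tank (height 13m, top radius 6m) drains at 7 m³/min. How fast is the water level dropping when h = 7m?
169/(252π) ≈ 0.2135 m/min

r/h = 6/13, so r = (6/13)h
V = (1/3)πr²h = (1/3)π((6/13)h)²h = (12/169)πh³
dV/dh = (36/169)πh²
dh/dt = (dV/dt)/(dV/dh) = -7/((36/169)π·7²) = -169/(252π) m/min
The level is dropping at 169/(252π) ≈ 0.2135 m/min.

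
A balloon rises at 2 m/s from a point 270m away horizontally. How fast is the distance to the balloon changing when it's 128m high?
128√22321/22321 ≈ 0.8567 m/s

z² = 270² + y²
z = √(270² + 128²) = 2√22321
dz/dt = y/z · dy/dt = 128/(2√22321) · 2 = 128√22321/22321 ≈ 0.8567 m/s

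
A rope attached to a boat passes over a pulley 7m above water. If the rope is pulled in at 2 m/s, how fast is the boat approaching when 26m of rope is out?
52√627/627 ≈ 2.077 m/s

rope² = x² + 7²
x = √(26² - 7²) = √627
dx/dt = (rope/x) · d(rope)/dt = (26/√627) · (-2) = -52√627/627 m/s
The boat approaches at 52√627/627 ≈ 2.077 m/s.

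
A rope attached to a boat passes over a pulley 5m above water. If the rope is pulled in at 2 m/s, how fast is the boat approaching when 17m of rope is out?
17√66/66 ≈ 2.093 m/s

rope² = x² + 5²
x = √(17² - 5²) = 2√66
dx/dt = (rope/x) · d(rope)/dt = (17/(2√66)) · (-2) = -17√66/66 m/s
The boat approaches at 17√66/66 ≈ 2.093 m/s.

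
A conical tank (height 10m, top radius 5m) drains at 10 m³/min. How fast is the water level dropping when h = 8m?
5/(8π) ≈ 0.1989 m/min

r/h = 5/10, so r = (1/2)h
V = (1/3)πr²h = (1/3)π((1/2)h)²h = (1/12)πh³
dV/dh = (1/4)πh²
dh/dt = (dV/dt)/(dV/dh) = -10/((1/4)π·8²) = -5/(8π) m/min
The level is dropping at 5/(8π) ≈ 0.1989 m/min.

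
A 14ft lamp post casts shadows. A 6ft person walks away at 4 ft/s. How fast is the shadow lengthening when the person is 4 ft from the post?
3 ft/s

By similar triangles: 14/(x+s) = 6/s
Solving: s = 6x/8
ds/dt = 6/8 · dx/dt = 3/4 · 4 = 3 ft/s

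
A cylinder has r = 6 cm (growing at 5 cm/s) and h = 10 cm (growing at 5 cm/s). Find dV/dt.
780π cm³/s

V = πr²h
dV/dt = 2πrh·dr/dt + πr²·dh/dt
= 2π(6)(10)(5) + π(6)²(5)
= 780π cm³/s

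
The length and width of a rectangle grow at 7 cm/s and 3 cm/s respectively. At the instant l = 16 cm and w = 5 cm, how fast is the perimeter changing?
20 cm/s

P = 2(l + w)
dP/dt = 2(dl/dt + dw/dt) = 2(7 + 3) = 20 cm/s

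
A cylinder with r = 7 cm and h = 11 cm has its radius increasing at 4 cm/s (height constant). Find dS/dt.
200π cm²/s

S = 2πrh + 2πr² (lateral + bases)
dS/dt = (2πh + 4πr)·dr/dt = (2π·11 + 4π·7)·4
= 200π cm²/s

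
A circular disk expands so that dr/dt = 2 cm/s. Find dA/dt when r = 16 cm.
64π cm²/s

A = πr²
dA/dt = 2πr · dr/dt = 2π(16)(2) = 64π cm²/s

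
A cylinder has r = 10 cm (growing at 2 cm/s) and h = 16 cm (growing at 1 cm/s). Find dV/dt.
740π cm³/s

V = πr²h
dV/dt = 2πrh·dr/dt + πr²·dh/dt
= 2π(10)(16)(2) + π(10)²(1)
= 740π cm³/s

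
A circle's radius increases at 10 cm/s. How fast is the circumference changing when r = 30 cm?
20π cm/s

C = 2πr
dC/dt = 2π · dr/dt = 2π · 10 = 20π cm/s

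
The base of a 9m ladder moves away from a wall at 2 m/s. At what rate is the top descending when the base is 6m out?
4√5/5 ≈ 1.789 m/s

x² + y² = 9²
2x·dx/dt + 2y·dy/dt = 0
dy/dt = -x/y · dx/dt = -6/(3√5) · 2 = -4√5/5 m/s
The top is descending at 4√5/5 ≈ 1.789 m/s.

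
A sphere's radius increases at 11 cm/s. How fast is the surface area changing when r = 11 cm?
968π cm²/s

S = 4πr²
dS/dt = dS/dr · dr/dt = 8πr · 11
At r = 11: dS/dt = 968π cm²/s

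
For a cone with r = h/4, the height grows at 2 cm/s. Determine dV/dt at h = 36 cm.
162π cm³/s

V = (1/3)π(h/4)²h = πh³/48
dV/dt = πh²/16 · 2
At h = 36: dV/dt = 162π cm³/s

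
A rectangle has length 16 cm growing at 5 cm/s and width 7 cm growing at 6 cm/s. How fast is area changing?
131 cm²/s

A = lw
dA/dt = w·dl/dt + l·dw/dt = 7·5 + 16·6 = 131 cm²/s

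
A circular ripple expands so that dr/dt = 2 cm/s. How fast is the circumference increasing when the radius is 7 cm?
4π cm/s

C = 2πr
dC/dt = 2π · dr/dt = 2π · 2 = 4π cm/s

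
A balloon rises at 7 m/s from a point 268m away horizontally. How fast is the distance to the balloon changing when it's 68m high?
119√4778/4778 ≈ 1.722 m/s

z² = 268² + y²
z = √(268² + 68²) = 4√4778
dz/dt = y/z · dy/dt = 68/(4√4778) · 7 = 119√4778/4778 ≈ 1.722 m/s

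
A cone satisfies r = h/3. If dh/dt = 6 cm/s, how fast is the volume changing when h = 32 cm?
2048π/3 cm³/s

V = (1/3)π(h/3)²h = πh³/27
dV/dt = πh²/9 · 6
At h = 32: dV/dt = 2048π/3 cm³/s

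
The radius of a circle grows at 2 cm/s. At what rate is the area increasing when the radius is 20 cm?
80π cm²/s

A = πr²
dA/dt = 2πr · dr/dt = 2π(20)(2) = 80π cm²/s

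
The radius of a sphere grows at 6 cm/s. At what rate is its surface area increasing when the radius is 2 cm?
96π cm²/s

S = 4πr²
dS/dt = dS/dr · dr/dt = 8πr · 6
At r = 2: dS/dt = 96π cm²/s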